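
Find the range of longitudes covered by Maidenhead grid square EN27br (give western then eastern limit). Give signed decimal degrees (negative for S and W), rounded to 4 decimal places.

Field E=4, N=13: +4·20° lon, +13·10° lat → SW at lon -100°, lat 40°.
Square 2, 7: +2·2° lon, +7·1° lat → SW at lon -96°, lat 47°.
Subsquare b=1, r=17: +1·0.0833333° lon, +17·0.0416667° lat → SW at lon -95.9167°, lat 47.7083°.
Cell spans 0.0833333° lon × 0.0416667° lat.
west -95.9167, east -95.8333.

-95.9167, -95.8333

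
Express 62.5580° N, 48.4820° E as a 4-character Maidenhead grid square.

LP42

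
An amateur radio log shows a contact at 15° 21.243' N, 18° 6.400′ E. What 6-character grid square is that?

JK95bi

Shift to the Maidenhead origin (180°W, 90°S): lon 198.1067, lat 105.3541.
Field: lon ⌊198.1067/20⌋ = 9 → J; lat ⌊105.3541/10⌋ = 10 → K.
Square: lon ⌊18.1067/2⌋ = 9; lat ⌊5.3541/1⌋ = 5.
Subsquare: lon ⌊0.1067/0.0833333⌋ = 1 → b; lat ⌊0.3541/0.0416667⌋ = 8 → i.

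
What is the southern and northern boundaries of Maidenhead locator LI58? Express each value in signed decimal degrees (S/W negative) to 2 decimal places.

Field L=11, I=8: +11·20° lon, +8·10° lat → SW at lon 40°, lat -10°.
Square 5, 8: +5·2° lon, +8·1° lat → SW at lon 50°, lat -2°.
Cell spans 2° lon × 1° lat.
south -2.00, north -1.00.

-2.00, -1.00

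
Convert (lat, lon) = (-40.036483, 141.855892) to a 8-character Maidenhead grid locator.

QE09wx21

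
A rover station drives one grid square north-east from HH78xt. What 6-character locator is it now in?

HH88au

Longitude subsquare x = 23; +1 → 24, wraps to 0 = a, carry into square.
Longitude square 7; +1 → 8.
Latitude subsquare t = 19; +1 → 20 = u.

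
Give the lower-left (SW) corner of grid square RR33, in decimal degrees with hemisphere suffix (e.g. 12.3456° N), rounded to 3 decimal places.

Field R=17, R=17: +17·20° lon, +17·10° lat → SW at lon 160°, lat 80°.
Square 3, 3: +3·2° lon, +3·1° lat → SW at lon 166°, lat 83°.
latitude 83.000° N, longitude 166.000° E.

83.000° N, 166.000° E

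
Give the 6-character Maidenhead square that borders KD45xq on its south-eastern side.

KD55ap

Longitude subsquare x = 23; +1 → 24, wraps to 0 = a, carry into square.
Longitude square 4; +1 → 5.
Latitude subsquare q = 16; −1 → 15 = p.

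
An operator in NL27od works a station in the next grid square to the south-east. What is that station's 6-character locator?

NL27pc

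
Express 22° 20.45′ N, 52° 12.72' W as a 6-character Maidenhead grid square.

GL32vi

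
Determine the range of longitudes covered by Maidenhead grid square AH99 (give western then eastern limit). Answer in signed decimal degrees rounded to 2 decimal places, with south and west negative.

Field A=0, H=7: +0·20° lon, +7·10° lat → SW at lon -180°, lat -20°.
Square 9, 9: +9·2° lon, +9·1° lat → SW at lon -162°, lat -11°.
Cell spans 2° lon × 1° lat.
west -162.00, east -160.00.

-162.00, -160.00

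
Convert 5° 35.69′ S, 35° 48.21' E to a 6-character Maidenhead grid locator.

KI74vj

Offset from 180°W / 90°S: lon 215.8035°, lat 84.4052°.
Field: lon ⌊215.8035/20⌋ = 10 → K; lat ⌊84.4052/10⌋ = 8 → I.
Square: lon ⌊15.8035/2⌋ = 7; lat ⌊4.4052/1⌋ = 4.
Subsquare: lon ⌊1.8035/0.0833333⌋ = 21 → v; lat ⌊0.4052/0.0416667⌋ = 9 → j.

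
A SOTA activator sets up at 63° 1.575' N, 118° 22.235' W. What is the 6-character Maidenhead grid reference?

DP03ta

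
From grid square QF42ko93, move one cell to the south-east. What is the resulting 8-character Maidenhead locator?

Longitude extended square 9; +1 → 10, wraps to 0, carry into subsquare.
Longitude subsquare k = 10; +1 → 11 = l.
Latitude extended square 3; −1 → 2.

QF42lo02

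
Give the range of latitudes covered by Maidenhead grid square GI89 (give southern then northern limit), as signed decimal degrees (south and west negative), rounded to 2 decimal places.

Field G=6, I=8: +6·20° lon, +8·10° lat → SW at lon -60°, lat -10°.
Square 8, 9: +8·2° lon, +9·1° lat → SW at lon -44°, lat -1°.
Cell spans 2° lon × 1° lat.
south -1.00, north 0.00.

-1.00, 0.00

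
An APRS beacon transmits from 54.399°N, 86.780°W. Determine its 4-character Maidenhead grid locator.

Shift to the Maidenhead origin (180°W, 90°S): lon 93.22, lat 144.40.
Field: lon ⌊93.22/20⌋ = 4 → E; lat ⌊144.40/10⌋ = 14 → O.
Square: lon ⌊13.22/2⌋ = 6; lat ⌊4.40/1⌋ = 4.

EO64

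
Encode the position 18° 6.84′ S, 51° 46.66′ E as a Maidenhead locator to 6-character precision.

LH51vv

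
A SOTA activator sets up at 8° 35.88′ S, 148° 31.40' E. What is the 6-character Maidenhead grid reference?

Offset from 180°W / 90°S: lon 328.5233°, lat 81.4020°.
Field: 328.5233/20 → 16 → Q, 81.4020/10 → 8 → I; chars QI.
Square: 8.5233/2 → 4, 1.4020/1 → 1; chars 41.
Subsquare: 0.5233/0.0833333 → 6 → g, 0.4020/0.0416667 → 9 → j; chars gj.

QI41gj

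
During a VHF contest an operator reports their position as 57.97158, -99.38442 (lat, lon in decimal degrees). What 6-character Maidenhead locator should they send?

EO07hx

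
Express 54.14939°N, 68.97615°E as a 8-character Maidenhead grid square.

MO44ld75

Offset from 180°W / 90°S: lon 248.97615°, lat 144.14939°.
Field: 248.97615/20 → 12 → M, 144.14939/10 → 14 → O; chars MO.
Square: 8.97615/2 → 4, 4.14939/1 → 4; chars 44.
Subsquare: 0.97615/0.0833333 → 11 → l, 0.14939/0.0416667 → 3 → d; chars ld.
Extended square: 0.05948/0.00833333 → 7, 0.02439/0.00416667 → 5; chars 75.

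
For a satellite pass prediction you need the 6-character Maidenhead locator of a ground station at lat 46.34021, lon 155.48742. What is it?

QN76ri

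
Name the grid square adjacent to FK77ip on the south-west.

FK77ho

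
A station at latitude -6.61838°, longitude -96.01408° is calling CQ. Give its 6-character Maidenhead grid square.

EI13xj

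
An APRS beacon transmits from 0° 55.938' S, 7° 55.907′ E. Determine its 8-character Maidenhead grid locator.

JI39xb16

Offset from 180°W / 90°S: lon 187.93178°, lat 89.06770°.
Field: 187.93178/20 → 9 → J, 89.06770/10 → 8 → I; chars JI.
Square: 7.93178/2 → 3, 9.06770/1 → 9; chars 39.
Subsquare: 1.93178/0.0833333 → 23 → x, 0.06770/0.0416667 → 1 → b; chars xb.
Extended square: 0.01512/0.00833333 → 1, 0.02603/0.00416667 → 6; chars 16.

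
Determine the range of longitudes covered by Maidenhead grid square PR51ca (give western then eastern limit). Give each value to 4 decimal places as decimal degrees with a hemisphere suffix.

Field P=15, R=17: +15·20° lon, +17·10° lat → SW at lon 120°, lat 80°.
Square 5, 1: +5·2° lon, +1·1° lat → SW at lon 130°, lat 81°.
Subsquare c=2, a=0: +2·0.0833333° lon, +0·0.0416667° lat → SW at lon 130.167°, lat 81°.
Cell spans 0.0833333° lon × 0.0416667° lat.
west 130.1667° E, east 130.2500° E.

130.1667° E, 130.2500° E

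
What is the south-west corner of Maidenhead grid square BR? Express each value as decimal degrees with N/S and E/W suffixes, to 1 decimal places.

Field B=1, R=17: +1·20° lon, +17·10° lat → SW at lon -160°, lat 80°.
latitude 80.0° N, longitude 160.0° W.

80.0° N, 160.0° W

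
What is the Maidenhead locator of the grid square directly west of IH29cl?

IH29bl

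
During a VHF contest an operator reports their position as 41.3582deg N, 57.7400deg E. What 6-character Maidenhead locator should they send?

Shift to the Maidenhead origin (180°W, 90°S): lon 237.7400, lat 131.3582.
Field: 237.7400/20 → 11 → L, 131.3582/10 → 13 → N; chars LN.
Square: 17.7400/2 → 8, 1.3582/1 → 1; chars 81.
Subsquare: 1.7400/0.0833333 → 20 → u, 0.3582/0.0416667 → 8 → i; chars ui.

LN81ui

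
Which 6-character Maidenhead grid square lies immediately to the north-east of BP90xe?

Longitude subsquare x = 23; +1 → 24, wraps to 0 = a, carry into square.
Longitude square 9; +1 → 10, wraps to 0, carry into field.
Longitude field B = 1; +1 → 2 = C.
Latitude subsquare e = 4; +1 → 5 = f.

CP00af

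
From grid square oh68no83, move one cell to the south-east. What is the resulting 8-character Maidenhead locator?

Longitude extended square 8; +1 → 9.
Latitude extended square 3; −1 → 2.

OH68no92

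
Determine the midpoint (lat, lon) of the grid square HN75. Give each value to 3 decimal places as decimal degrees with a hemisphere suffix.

45.500° N, 25.000° W

Field H=7, N=13: +7·20° lon, +13·10° lat → SW at lon -40°, lat 40°.
Square 7, 5: +7·2° lon, +5·1° lat → SW at lon -26°, lat 45°.
Cell spans 2° lon × 1° lat. Centre is SW corner plus half of each.
latitude 45.500° N, longitude 25.000° W.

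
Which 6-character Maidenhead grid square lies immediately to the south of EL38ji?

Latitude subsquare i = 8; −1 → 7 = h.
The longitude characters are unchanged.

EL38jh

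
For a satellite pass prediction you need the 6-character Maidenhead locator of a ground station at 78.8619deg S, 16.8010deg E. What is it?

Offset from 180°W / 90°S: lon 196.8010°, lat 11.1381°.
Field: lon ⌊196.8010/20⌋ = 9 → J; lat ⌊11.1381/10⌋ = 1 → B.
Square: lon ⌊16.8010/2⌋ = 8; lat ⌊1.1381/1⌋ = 1.
Subsquare: lon ⌊0.8010/0.0833333⌋ = 9 → j; lat ⌊0.1381/0.0416667⌋ = 3 → d.

JB81jd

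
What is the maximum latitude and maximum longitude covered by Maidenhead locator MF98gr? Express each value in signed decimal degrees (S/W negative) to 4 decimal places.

-31.2500, 78.5833

Field M=12, F=5: +12·20° lon, +5·10° lat → SW at lon 60°, lat -40°.
Square 9, 8: +9·2° lon, +8·1° lat → SW at lon 78°, lat -32°.
Subsquare g=6, r=17: +6·0.0833333° lon, +17·0.0416667° lat → SW at lon 78.5°, lat -31.2917°.
Cell spans 0.0833333° lon × 0.0416667° lat. NE corner is SW corner plus one full cell.
latitude -31.2500, longitude 78.5833.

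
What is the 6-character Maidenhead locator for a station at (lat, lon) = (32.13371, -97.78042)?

EM12cd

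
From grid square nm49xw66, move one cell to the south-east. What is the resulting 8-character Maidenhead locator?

NM49xw75

Longitude extended square 6; +1 → 7.
Latitude extended square 6; −1 → 5.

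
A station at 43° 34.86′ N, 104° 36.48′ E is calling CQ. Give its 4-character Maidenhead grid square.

ON23

Add 180° to longitude and 90° to latitude: 284.61, 133.58.
Field: 284.61/20 → 14 → O, 133.58/10 → 13 → N; chars ON.
Square: 4.61/2 → 2, 3.58/1 → 3; chars 23.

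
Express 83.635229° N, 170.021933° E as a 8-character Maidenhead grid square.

Offset from 180°W / 90°S: lon 350.02193°, lat 173.63523°.
Field: lon ⌊350.02193/20⌋ = 17 → R; lat ⌊173.63523/10⌋ = 17 → R.
Square: lon ⌊10.02193/2⌋ = 5; lat ⌊3.63523/1⌋ = 3.
Subsquare: lon ⌊0.02193/0.0833333⌋ = 0 → a; lat ⌊0.63523/0.0416667⌋ = 15 → p.
Extended square: lon ⌊0.02193/0.00833333⌋ = 2; lat ⌊0.01023/0.00416667⌋ = 2.

RR53ap22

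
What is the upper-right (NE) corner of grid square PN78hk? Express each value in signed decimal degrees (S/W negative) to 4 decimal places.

Field P=15, N=13: +15·20° lon, +13·10° lat → SW at lon 120°, lat 40°.
Square 7, 8: +7·2° lon, +8·1° lat → SW at lon 134°, lat 48°.
Subsquare h=7, k=10: +7·0.0833333° lon, +10·0.0416667° lat → SW at lon 134.583°, lat 48.4167°.
Cell spans 0.0833333° lon × 0.0416667° lat. NE corner is SW corner plus one full cell.
latitude 48.4583, longitude 134.6667.

48.4583, 134.6667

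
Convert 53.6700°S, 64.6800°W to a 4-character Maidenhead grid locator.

Shift to the Maidenhead origin (180°W, 90°S): lon 115.32, lat 36.33.
Field: lon ⌊115.32/20⌋ = 5 → F; lat ⌊36.33/10⌋ = 3 → D.
Square: lon ⌊15.32/2⌋ = 7; lat ⌊6.33/1⌋ = 6.

FD76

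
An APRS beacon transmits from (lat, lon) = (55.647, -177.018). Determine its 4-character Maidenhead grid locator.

AO15

Shift to the Maidenhead origin (180°W, 90°S): lon 2.98, lat 145.65.
Field: lon ⌊2.98/20⌋ = 0 → A; lat ⌊145.65/10⌋ = 14 → O.
Square: lon ⌊2.98/2⌋ = 1; lat ⌊5.65/1⌋ = 5.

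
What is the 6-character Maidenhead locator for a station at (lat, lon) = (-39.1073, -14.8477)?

IF20nv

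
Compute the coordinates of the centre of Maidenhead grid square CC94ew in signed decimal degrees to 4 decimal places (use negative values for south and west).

-65.0625, -121.6250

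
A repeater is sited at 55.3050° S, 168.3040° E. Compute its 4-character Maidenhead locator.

Add 180° to longitude and 90° to latitude: 348.30, 34.70.
Field: 348.30/20 → 17 → R, 34.70/10 → 3 → D; chars RD.
Square: 8.30/2 → 4, 4.70/1 → 4; chars 44.

RD44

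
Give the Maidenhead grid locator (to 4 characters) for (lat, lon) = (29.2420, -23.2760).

Shift to the Maidenhead origin (180°W, 90°S): lon 156.72, lat 119.24.
Field (20°×10°, letters A–R): 156.72/20 → 7 → H, 119.24/10 → 11 → L; chars HL.
Square (2°×1°, digits 0–9): 16.72/2 → 8, 9.24/1 → 9; chars 89.

HL89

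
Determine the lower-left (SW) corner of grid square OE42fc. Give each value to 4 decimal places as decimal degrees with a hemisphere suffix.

Field O=14, E=4: +14·20° lon, +4·10° lat → SW at lon 100°, lat -50°.
Square 4, 2: +4·2° lon, +2·1° lat → SW at lon 108°, lat -48°.
Subsquare f=5, c=2: +5·0.0833333° lon, +2·0.0416667° lat → SW at lon 108.417°, lat -47.9167°.
latitude 47.9167° S, longitude 108.4167° E.

47.9167° S, 108.4167° E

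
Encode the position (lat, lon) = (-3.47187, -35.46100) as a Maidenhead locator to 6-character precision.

HI26gm

Add 180° to longitude and 90° to latitude: 144.5390, 86.5281.
Field: 144.5390/20 → 7 → H, 86.5281/10 → 8 → I; chars HI.
Square: 4.5390/2 → 2, 6.5281/1 → 6; chars 26.
Subsquare: 0.5390/0.0833333 → 6 → g, 0.5281/0.0416667 → 12 → m; chars gm.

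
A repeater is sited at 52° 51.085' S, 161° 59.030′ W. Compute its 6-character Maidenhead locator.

AD97ad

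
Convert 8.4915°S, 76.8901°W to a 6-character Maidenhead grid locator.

FI11nm

Offset from 180°W / 90°S: lon 103.1099°, lat 81.5085°.
Field: 103.1099/20 → 5 → F, 81.5085/10 → 8 → I; chars FI.
Square: 3.1099/2 → 1, 1.5085/1 → 1; chars 11.
Subsquare: 1.1099/0.0833333 → 13 → n, 0.5085/0.0416667 → 12 → m; chars nm.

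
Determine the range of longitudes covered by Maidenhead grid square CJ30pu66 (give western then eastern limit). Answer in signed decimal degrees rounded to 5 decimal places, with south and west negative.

-132.70000, -132.69167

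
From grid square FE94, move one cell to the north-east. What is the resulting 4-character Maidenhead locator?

GE05

Longitude square 9; +1 → 10, wraps to 0, carry into field.
Longitude field F = 5; +1 → 6 = G.
Latitude square 4; +1 → 5.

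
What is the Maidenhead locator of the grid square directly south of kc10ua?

Latitude subsquare a = 0; −1 → -1, wraps to 23 = x, carry into square.
Latitude square 0; −1 → -1, wraps to 9, carry into field.
Latitude field C = 2; −1 → 1 = B.
The longitude characters are unchanged.

KB19ux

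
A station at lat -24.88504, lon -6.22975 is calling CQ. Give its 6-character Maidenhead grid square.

IG65vc

Shift to the Maidenhead origin (180°W, 90°S): lon 173.7703, lat 65.1150.
Field: 173.7703/20 → 8 → I, 65.1150/10 → 6 → G; chars IG.
Square: 13.7703/2 → 6, 5.1150/1 → 5; chars 65.
Subsquare: 1.7703/0.0833333 → 21 → v, 0.1150/0.0416667 → 2 → c; chars vc.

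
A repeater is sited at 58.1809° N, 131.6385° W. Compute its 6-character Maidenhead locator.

CO48ee

Offset from 180°W / 90°S: lon 48.3615°, lat 148.1809°.
Field: 48.3615/20 → 2 → C, 148.1809/10 → 14 → O; chars CO.
Square: 8.3615/2 → 4, 8.1809/1 → 8; chars 48.
Subsquare: 0.3615/0.0833333 → 4 → e, 0.1809/0.0416667 → 4 → e; chars ee.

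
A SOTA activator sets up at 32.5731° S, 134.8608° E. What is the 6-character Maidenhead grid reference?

PF77kk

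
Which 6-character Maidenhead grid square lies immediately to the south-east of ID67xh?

Longitude subsquare x = 23; +1 → 24, wraps to 0 = a, carry into square.
Longitude square 6; +1 → 7.
Latitude subsquare h = 7; −1 → 6 = g.

ID77ag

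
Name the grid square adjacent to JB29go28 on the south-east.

JB29go37

Longitude extended square 2; +1 → 3.
Latitude extended square 8; −1 → 7.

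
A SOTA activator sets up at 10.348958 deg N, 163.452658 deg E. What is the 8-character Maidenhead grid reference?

RK10ri43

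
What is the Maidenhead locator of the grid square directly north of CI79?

CJ70

Latitude square 9; +1 → 10, wraps to 0, carry into field.
Latitude field I = 8; +1 → 9 = J.
The longitude characters are unchanged.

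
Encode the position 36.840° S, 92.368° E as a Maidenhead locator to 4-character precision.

Offset from 180°W / 90°S: lon 272.37°, lat 53.16°.
Field (20°×10°, letters A–R): lon ⌊272.37/20⌋ = 13 → N; lat ⌊53.16/10⌋ = 5 → F.
Square (2°×1°, digits 0–9): lon ⌊12.37/2⌋ = 6; lat ⌊3.16/1⌋ = 3.

NF63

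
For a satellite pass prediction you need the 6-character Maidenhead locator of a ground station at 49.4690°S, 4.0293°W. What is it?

Shift to the Maidenhead origin (180°W, 90°S): lon 175.9707, lat 40.5310.
Field: lon ⌊175.9707/20⌋ = 8 → I; lat ⌊40.5310/10⌋ = 4 → E.
Square: lon ⌊15.9707/2⌋ = 7; lat ⌊0.5310/1⌋ = 0.
Subsquare: lon ⌊1.9707/0.0833333⌋ = 23 → x; lat ⌊0.5310/0.0416667⌋ = 12 → m.

IE70xm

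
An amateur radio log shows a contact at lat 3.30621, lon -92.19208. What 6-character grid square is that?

Add 180° to longitude and 90° to latitude: 87.8079, 93.3062.
Field (20°×10°, letters A–R): lon ⌊87.8079/20⌋ = 4 → E; lat ⌊93.3062/10⌋ = 9 → J.
Square (2°×1°, digits 0–9): lon ⌊7.8079/2⌋ = 3; lat ⌊3.3062/1⌋ = 3.
Subsquare (5′×2.5′, letters a–x): lon ⌊1.8079/0.0833333⌋ = 21 → v; lat ⌊0.3062/0.0416667⌋ = 7 → h.

EJ33vh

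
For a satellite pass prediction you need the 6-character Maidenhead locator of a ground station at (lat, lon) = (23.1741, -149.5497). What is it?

BL53fe

Add 180° to longitude and 90° to latitude: 30.4503, 113.1741.
Field: 30.4503/20 → 1 → B, 113.1741/10 → 11 → L; chars BL.
Square: 10.4503/2 → 5, 3.1741/1 → 3; chars 53.
Subsquare: 0.4503/0.0833333 → 5 → f, 0.1741/0.0416667 → 4 → e; chars fe.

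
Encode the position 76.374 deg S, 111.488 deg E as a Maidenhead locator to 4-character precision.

Shift to the Maidenhead origin (180°W, 90°S): lon 291.49, lat 13.63.
Field: 291.49/20 → 14 → O, 13.63/10 → 1 → B; chars OB.
Square: 11.49/2 → 5, 3.63/1 → 3; chars 53.

OB53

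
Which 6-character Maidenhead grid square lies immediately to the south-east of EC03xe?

EC13ad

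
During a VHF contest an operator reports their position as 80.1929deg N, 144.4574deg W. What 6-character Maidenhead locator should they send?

Shift to the Maidenhead origin (180°W, 90°S): lon 35.5426, lat 170.1929.
Field: 35.5426/20 → 1 → B, 170.1929/10 → 17 → R; chars BR.
Square: 15.5426/2 → 7, 0.1929/1 → 0; chars 70.
Subsquare: 1.5426/0.0833333 → 18 → s, 0.1929/0.0416667 → 4 → e; chars se.

BR70se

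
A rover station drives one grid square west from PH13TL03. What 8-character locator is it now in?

Longitude extended square 0; −1 → -1, wraps to 9, carry into subsquare.
Longitude subsquare t = 19; −1 → 18 = s.
The latitude characters are unchanged.

PH13sl93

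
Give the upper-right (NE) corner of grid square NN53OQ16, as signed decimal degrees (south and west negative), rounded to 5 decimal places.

43.69583, 91.18333

Field N=13, N=13: +13·20° lon, +13·10° lat → SW at lon 80°, lat 40°.
Square 5, 3: +5·2° lon, +3·1° lat → SW at lon 90°, lat 43°.
Subsquare o=14, q=16: +14·0.0833333° lon, +16·0.0416667° lat → SW at lon 91.1667°, lat 43.6667°.
Extended square 1, 6: +1·0.00833333° lon, +6·0.00416667° lat → SW at lon 91.175°, lat 43.6917°.
Cell spans 0.00833333° lon × 0.00416667° lat. NE corner is SW corner plus one full cell.
latitude 43.69583, longitude 91.18333.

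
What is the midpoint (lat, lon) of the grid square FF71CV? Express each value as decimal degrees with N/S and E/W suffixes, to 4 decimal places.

Field F=5, F=5: +5·20° lon, +5·10° lat → SW at lon -80°, lat -40°.
Square 7, 1: +7·2° lon, +1·1° lat → SW at lon -66°, lat -39°.
Subsquare c=2, v=21: +2·0.0833333° lon, +21·0.0416667° lat → SW at lon -65.8333°, lat -38.125°.
Cell spans 0.0833333° lon × 0.0416667° lat. Centre is SW corner plus half of each.
latitude 38.1042° S, longitude 65.7917° W.

38.1042° S, 65.7917° W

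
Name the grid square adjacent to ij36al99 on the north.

Latitude extended square 9; +1 → 10, wraps to 0, carry into subsquare.
Latitude subsquare l = 11; +1 → 12 = m.
The longitude characters are unchanged.

IJ36am90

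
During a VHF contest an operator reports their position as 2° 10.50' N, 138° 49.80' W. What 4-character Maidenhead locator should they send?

CJ02

Shift to the Maidenhead origin (180°W, 90°S): lon 41.17, lat 92.17.
Field: 41.17/20 → 2 → C, 92.17/10 → 9 → J; chars CJ.
Square: 1.17/2 → 0, 2.17/1 → 2; chars 02.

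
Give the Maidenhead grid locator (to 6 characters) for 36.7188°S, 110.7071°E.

Add 180° to longitude and 90° to latitude: 290.7071, 53.2812.
Field (20°×10°, letters A–R): lon ⌊290.7071/20⌋ = 14 → O; lat ⌊53.2812/10⌋ = 5 → F.
Square (2°×1°, digits 0–9): lon ⌊10.7071/2⌋ = 5; lat ⌊3.2812/1⌋ = 3.
Subsquare (5′×2.5′, letters a–x): lon ⌊0.7071/0.0833333⌋ = 8 → i; lat ⌊0.2812/0.0416667⌋ = 6 → g.

OF53ig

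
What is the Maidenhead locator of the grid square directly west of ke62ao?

Longitude subsquare a = 0; −1 → -1, wraps to 23 = x, carry into square.
Longitude square 6; −1 → 5.
The latitude characters are unchanged.

KE52xo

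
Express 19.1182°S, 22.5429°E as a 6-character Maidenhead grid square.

KH10gv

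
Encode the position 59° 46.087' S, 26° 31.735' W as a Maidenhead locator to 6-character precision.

Offset from 180°W / 90°S: lon 153.4711°, lat 30.2319°.
Field: 153.4711/20 → 7 → H, 30.2319/10 → 3 → D; chars HD.
Square: 13.4711/2 → 6, 0.2319/1 → 0; chars 60.
Subsquare: 1.4711/0.0833333 → 17 → r, 0.2319/0.0416667 → 5 → f; chars rf.

HD60rf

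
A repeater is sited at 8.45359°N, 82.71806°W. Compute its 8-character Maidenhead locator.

EJ88pk38

Add 180° to longitude and 90° to latitude: 97.28194, 98.45359.
Field: lon ⌊97.28194/20⌋ = 4 → E; lat ⌊98.45359/10⌋ = 9 → J.
Square: lon ⌊17.28194/2⌋ = 8; lat ⌊8.45359/1⌋ = 8.
Subsquare: lon ⌊1.28194/0.0833333⌋ = 15 → p; lat ⌊0.45359/0.0416667⌋ = 10 → k.
Extended square: lon ⌊0.03194/0.00833333⌋ = 3; lat ⌊0.03692/0.00416667⌋ = 8.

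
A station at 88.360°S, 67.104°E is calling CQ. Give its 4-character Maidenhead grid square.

MA31

Shift to the Maidenhead origin (180°W, 90°S): lon 247.10, lat 1.64.
Field: lon ⌊247.10/20⌋ = 12 → M; lat ⌊1.64/10⌋ = 0 → A.
Square: lon ⌊7.10/2⌋ = 3; lat ⌊1.64/1⌋ = 1.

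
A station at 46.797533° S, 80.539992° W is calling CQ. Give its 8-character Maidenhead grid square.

Add 180° to longitude and 90° to latitude: 99.46001, 43.20247.
Field: 99.46001/20 → 4 → E, 43.20247/10 → 4 → E; chars EE.
Square: 19.46001/2 → 9, 3.20247/1 → 3; chars 93.
Subsquare: 1.46001/0.0833333 → 17 → r, 0.20247/0.0416667 → 4 → e; chars re.
Extended square: 0.04334/0.00833333 → 5, 0.03580/0.00416667 → 8; chars 58.

EE93re58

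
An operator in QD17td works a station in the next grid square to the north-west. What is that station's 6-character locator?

QD17se

Longitude subsquare t = 19; −1 → 18 = s.
Latitude subsquare d = 3; +1 → 4 = e.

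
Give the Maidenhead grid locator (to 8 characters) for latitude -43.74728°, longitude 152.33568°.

QE66eg00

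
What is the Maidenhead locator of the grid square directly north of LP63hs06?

LP63hs07

Latitude extended square 6; +1 → 7.
The longitude characters are unchanged.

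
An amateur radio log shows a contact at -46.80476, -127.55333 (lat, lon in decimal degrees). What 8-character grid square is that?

CE63fe36

Offset from 180°W / 90°S: lon 52.44667°, lat 43.19524°.
Field: lon ⌊52.44667/20⌋ = 2 → C; lat ⌊43.19524/10⌋ = 4 → E.
Square: lon ⌊12.44667/2⌋ = 6; lat ⌊3.19524/1⌋ = 3.
Subsquare: lon ⌊0.44667/0.0833333⌋ = 5 → f; lat ⌊0.19524/0.0416667⌋ = 4 → e.
Extended square: lon ⌊0.03000/0.00833333⌋ = 3; lat ⌊0.02857/0.00416667⌋ = 6.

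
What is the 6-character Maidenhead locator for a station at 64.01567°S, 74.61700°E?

MC75hx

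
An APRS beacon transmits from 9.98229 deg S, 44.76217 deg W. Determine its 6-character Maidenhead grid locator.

GI70oa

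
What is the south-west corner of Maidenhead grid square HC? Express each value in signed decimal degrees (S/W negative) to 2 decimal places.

-70.00, -40.00

Field H=7, C=2: +7·20° lon, +2·10° lat → SW at lon -40°, lat -70°.
latitude -70.00, longitude -40.00.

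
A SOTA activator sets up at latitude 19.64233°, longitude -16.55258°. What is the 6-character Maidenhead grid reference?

IK19rp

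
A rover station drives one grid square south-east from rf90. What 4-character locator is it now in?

Longitude square 9; +1 → 10, wraps to 0, carry into field.
Longitude field R = 17; +1 → 18, wraps to 0 = A, wrapping around the antimeridian.
Latitude square 0; −1 → -1, wraps to 9, carry into field.
Latitude field F = 5; −1 → 4 = E.

AE09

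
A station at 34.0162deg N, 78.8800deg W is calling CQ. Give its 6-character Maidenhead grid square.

Add 180° to longitude and 90° to latitude: 101.1200, 124.0162.
Field: 101.1200/20 → 5 → F, 124.0162/10 → 12 → M; chars FM.
Square: 1.1200/2 → 0, 4.0162/1 → 4; chars 04.
Subsquare: 1.1200/0.0833333 → 13 → n, 0.0162/0.0416667 → 0 → a; chars na.

FM04na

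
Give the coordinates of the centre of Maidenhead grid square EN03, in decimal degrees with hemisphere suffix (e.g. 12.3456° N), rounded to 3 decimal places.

43.500° N, 99.000° W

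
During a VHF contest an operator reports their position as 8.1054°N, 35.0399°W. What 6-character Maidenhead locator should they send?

HJ28lc

Offset from 180°W / 90°S: lon 144.9601°, lat 98.1054°.
Field (20°×10°, letters A–R): lon ⌊144.9601/20⌋ = 7 → H; lat ⌊98.1054/10⌋ = 9 → J.
Square (2°×1°, digits 0–9): lon ⌊4.9601/2⌋ = 2; lat ⌊8.1054/1⌋ = 8.
Subsquare (5′×2.5′, letters a–x): lon ⌊0.9601/0.0833333⌋ = 11 → l; lat ⌊0.1054/0.0416667⌋ = 2 → c.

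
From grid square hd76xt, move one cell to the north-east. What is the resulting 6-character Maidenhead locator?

Longitude subsquare x = 23; +1 → 24, wraps to 0 = a, carry into square.
Longitude square 7; +1 → 8.
Latitude subsquare t = 19; +1 → 20 = u.

HD86au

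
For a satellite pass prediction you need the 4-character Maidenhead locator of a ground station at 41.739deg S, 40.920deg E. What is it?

LE08

Add 180° to longitude and 90° to latitude: 220.92, 48.26.
Field: lon ⌊220.92/20⌋ = 11 → L; lat ⌊48.26/10⌋ = 4 → E.
Square: lon ⌊0.92/2⌋ = 0; lat ⌊8.26/1⌋ = 8.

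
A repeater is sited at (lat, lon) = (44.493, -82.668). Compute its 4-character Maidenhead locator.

EN84

Offset from 180°W / 90°S: lon 97.33°, lat 134.49°.
Field: 97.33/20 → 4 → E, 134.49/10 → 13 → N; chars EN.
Square: 17.33/2 → 8, 4.49/1 → 4; chars 84.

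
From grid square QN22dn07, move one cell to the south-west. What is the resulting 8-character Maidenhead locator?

QN22cn96

Longitude extended square 0; −1 → -1, wraps to 9, carry into subsquare.
Longitude subsquare d = 3; −1 → 2 = c.
Latitude extended square 7; −1 → 6.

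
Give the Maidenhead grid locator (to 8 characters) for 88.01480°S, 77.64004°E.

MA81tx66

Add 180° to longitude and 90° to latitude: 257.64004, 1.98520.
Field (20°×10°, letters A–R): lon ⌊257.64004/20⌋ = 12 → M; lat ⌊1.98520/10⌋ = 0 → A.
Square (2°×1°, digits 0–9): lon ⌊17.64004/2⌋ = 8; lat ⌊1.98520/1⌋ = 1.
Subsquare (5′×2.5′, letters a–x): lon ⌊1.64004/0.0833333⌋ = 19 → t; lat ⌊0.98520/0.0416667⌋ = 23 → x.
Extended square (30″×15″, digits 0–9): lon ⌊0.05671/0.00833333⌋ = 6; lat ⌊0.02687/0.00416667⌋ = 6.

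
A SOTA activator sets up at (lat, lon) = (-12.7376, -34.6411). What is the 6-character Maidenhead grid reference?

HH27qg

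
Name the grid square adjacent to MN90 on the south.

MM99

Latitude square 0; −1 → -1, wraps to 9, carry into field.
Latitude field N = 13; −1 → 12 = M.
The longitude characters are unchanged.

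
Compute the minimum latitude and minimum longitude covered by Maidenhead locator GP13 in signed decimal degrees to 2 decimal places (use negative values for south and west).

63.00, -58.00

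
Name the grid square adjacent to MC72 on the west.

MC62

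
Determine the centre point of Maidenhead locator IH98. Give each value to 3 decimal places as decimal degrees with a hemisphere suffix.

11.500° S, 1.000° W

Field I=8, H=7: +8·20° lon, +7·10° lat → SW at lon -20°, lat -20°.
Square 9, 8: +9·2° lon, +8·1° lat → SW at lon -2°, lat -12°.
Cell spans 2° lon × 1° lat. Centre is SW corner plus half of each.
latitude 11.500° S, longitude 1.000° W.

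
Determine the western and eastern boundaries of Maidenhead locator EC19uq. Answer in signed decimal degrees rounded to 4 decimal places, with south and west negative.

-96.3333, -96.2500

Field E=4, C=2: +4·20° lon, +2·10° lat → SW at lon -100°, lat -70°.
Square 1, 9: +1·2° lon, +9·1° lat → SW at lon -98°, lat -61°.
Subsquare u=20, q=16: +20·0.0833333° lon, +16·0.0416667° lat → SW at lon -96.3333°, lat -60.3333°.
Cell spans 0.0833333° lon × 0.0416667° lat.
west -96.3333, east -96.2500.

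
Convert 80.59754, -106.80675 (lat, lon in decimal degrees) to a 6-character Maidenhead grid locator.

Offset from 180°W / 90°S: lon 73.1933°, lat 170.5975°.
Field (20°×10°, letters A–R): lon ⌊73.1933/20⌋ = 3 → D; lat ⌊170.5975/10⌋ = 17 → R.
Square (2°×1°, digits 0–9): lon ⌊13.1933/2⌋ = 6; lat ⌊0.5975/1⌋ = 0.
Subsquare (5′×2.5′, letters a–x): lon ⌊1.1933/0.0833333⌋ = 14 → o; lat ⌊0.5975/0.0416667⌋ = 14 → o.

DR60oo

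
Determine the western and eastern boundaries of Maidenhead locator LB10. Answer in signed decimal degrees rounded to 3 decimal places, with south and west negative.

Field L=11, B=1: +11·20° lon, +1·10° lat → SW at lon 40°, lat -80°.
Square 1, 0: +1·2° lon, +0·1° lat → SW at lon 42°, lat -80°.
Cell spans 2° lon × 1° lat.
west 42.000, east 44.000.

42.000, 44.000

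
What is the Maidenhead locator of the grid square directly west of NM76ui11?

Longitude extended square 1; −1 → 0.
The latitude characters are unchanged.

NM76ui01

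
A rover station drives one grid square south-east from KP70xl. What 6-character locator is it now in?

KP80ak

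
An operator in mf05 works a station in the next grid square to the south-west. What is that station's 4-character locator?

Longitude square 0; −1 → -1, wraps to 9, carry into field.
Longitude field M = 12; −1 → 11 = L.
Latitude square 5; −1 → 4.

LF94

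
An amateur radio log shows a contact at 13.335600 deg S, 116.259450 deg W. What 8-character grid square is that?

Offset from 180°W / 90°S: lon 63.74055°, lat 76.66440°.
Field: lon ⌊63.74055/20⌋ = 3 → D; lat ⌊76.66440/10⌋ = 7 → H.
Square: lon ⌊3.74055/2⌋ = 1; lat ⌊6.66440/1⌋ = 6.
Subsquare: lon ⌊1.74055/0.0833333⌋ = 20 → u; lat ⌊0.66440/0.0416667⌋ = 15 → p.
Extended square: lon ⌊0.07388/0.00833333⌋ = 8; lat ⌊0.03940/0.00416667⌋ = 9.

DH16up89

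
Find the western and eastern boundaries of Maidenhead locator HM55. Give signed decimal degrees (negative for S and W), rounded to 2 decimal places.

-30.00, -28.00

Field H=7, M=12: +7·20° lon, +12·10° lat → SW at lon -40°, lat 30°.
Square 5, 5: +5·2° lon, +5·1° lat → SW at lon -30°, lat 35°.
Cell spans 2° lon × 1° lat.
west -30.00, east -28.00.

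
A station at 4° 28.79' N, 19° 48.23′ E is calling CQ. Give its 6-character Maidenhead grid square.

JJ94vl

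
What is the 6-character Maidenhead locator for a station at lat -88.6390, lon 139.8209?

Shift to the Maidenhead origin (180°W, 90°S): lon 319.8209, lat 1.3610.
Field (20°×10°, letters A–R): lon ⌊319.8209/20⌋ = 15 → P; lat ⌊1.3610/10⌋ = 0 → A.
Square (2°×1°, digits 0–9): lon ⌊19.8209/2⌋ = 9; lat ⌊1.3610/1⌋ = 1.
Subsquare (5′×2.5′, letters a–x): lon ⌊1.8209/0.0833333⌋ = 21 → v; lat ⌊0.3610/0.0416667⌋ = 8 → i.

PA91vi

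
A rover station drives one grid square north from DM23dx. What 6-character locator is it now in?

DM24da

Latitude subsquare x = 23; +1 → 24, wraps to 0 = a, carry into square.
Latitude square 3; +1 → 4.
The longitude characters are unchanged.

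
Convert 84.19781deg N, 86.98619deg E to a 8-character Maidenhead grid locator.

Add 180° to longitude and 90° to latitude: 266.98619, 174.19781.
Field (20°×10°, letters A–R): lon ⌊266.98619/20⌋ = 13 → N; lat ⌊174.19781/10⌋ = 17 → R.
Square (2°×1°, digits 0–9): lon ⌊6.98619/2⌋ = 3; lat ⌊4.19781/1⌋ = 4.
Subsquare (5′×2.5′, letters a–x): lon ⌊0.98619/0.0833333⌋ = 11 → l; lat ⌊0.19781/0.0416667⌋ = 4 → e.
Extended square (30″×15″, digits 0–9): lon ⌊0.06952/0.00833333⌋ = 8; lat ⌊0.03114/0.00416667⌋ = 7.

NR34le87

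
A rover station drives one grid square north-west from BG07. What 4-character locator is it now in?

AG98

Longitude square 0; −1 → -1, wraps to 9, carry into field.
Longitude field B = 1; −1 → 0 = A.
Latitude square 7; +1 → 8.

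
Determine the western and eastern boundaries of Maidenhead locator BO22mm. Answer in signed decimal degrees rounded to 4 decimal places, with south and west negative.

-155.0000, -154.9167

Field B=1, O=14: +1·20° lon, +14·10° lat → SW at lon -160°, lat 50°.
Square 2, 2: +2·2° lon, +2·1° lat → SW at lon -156°, lat 52°.
Subsquare m=12, m=12: +12·0.0833333° lon, +12·0.0416667° lat → SW at lon -155°, lat 52.5°.
Cell spans 0.0833333° lon × 0.0416667° lat.
west -155.0000, east -154.9167.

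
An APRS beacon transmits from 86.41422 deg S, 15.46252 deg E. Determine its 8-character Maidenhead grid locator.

Offset from 180°W / 90°S: lon 195.46252°, lat 3.58578°.
Field: lon ⌊195.46252/20⌋ = 9 → J; lat ⌊3.58578/10⌋ = 0 → A.
Square: lon ⌊15.46252/2⌋ = 7; lat ⌊3.58578/1⌋ = 3.
Subsquare: lon ⌊1.46252/0.0833333⌋ = 17 → r; lat ⌊0.58578/0.0416667⌋ = 14 → o.
Extended square: lon ⌊0.04585/0.00833333⌋ = 5; lat ⌊0.00245/0.00416667⌋ = 0.

JA73ro50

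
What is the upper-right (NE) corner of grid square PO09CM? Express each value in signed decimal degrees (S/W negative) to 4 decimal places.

59.5417, 120.2500

Field P=15, O=14: +15·20° lon, +14·10° lat → SW at lon 120°, lat 50°.
Square 0, 9: +0·2° lon, +9·1° lat → SW at lon 120°, lat 59°.
Subsquare c=2, m=12: +2·0.0833333° lon, +12·0.0416667° lat → SW at lon 120.167°, lat 59.5°.
Cell spans 0.0833333° lon × 0.0416667° lat. NE corner is SW corner plus one full cell.
latitude 59.5417, longitude 120.2500.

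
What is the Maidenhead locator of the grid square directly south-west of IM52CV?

Longitude subsquare c = 2; −1 → 1 = b.
Latitude subsquare v = 21; −1 → 20 = u.

IM52bu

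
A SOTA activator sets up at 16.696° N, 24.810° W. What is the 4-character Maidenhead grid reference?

Offset from 180°W / 90°S: lon 155.19°, lat 106.70°.
Field: 155.19/20 → 7 → H, 106.70/10 → 10 → K; chars HK.
Square: 15.19/2 → 7, 6.70/1 → 6; chars 76.

HK76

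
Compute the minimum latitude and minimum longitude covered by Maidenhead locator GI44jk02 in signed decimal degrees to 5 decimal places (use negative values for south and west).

Field G=6, I=8: +6·20° lon, +8·10° lat → SW at lon -60°, lat -10°.
Square 4, 4: +4·2° lon, +4·1° lat → SW at lon -52°, lat -6°.
Subsquare j=9, k=10: +9·0.0833333° lon, +10·0.0416667° lat → SW at lon -51.25°, lat -5.58333°.
Extended square 0, 2: +0·0.00833333° lon, +2·0.00416667° lat → SW at lon -51.25°, lat -5.575°.
latitude -5.57500, longitude -51.25000.

-5.57500, -51.25000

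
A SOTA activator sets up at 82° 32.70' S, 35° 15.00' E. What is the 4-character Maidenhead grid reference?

KA77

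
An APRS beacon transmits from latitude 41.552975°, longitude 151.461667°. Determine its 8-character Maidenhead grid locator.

Add 180° to longitude and 90° to latitude: 331.46167, 131.55298.
Field: 331.46167/20 → 16 → Q, 131.55298/10 → 13 → N; chars QN.
Square: 11.46167/2 → 5, 1.55298/1 → 1; chars 51.
Subsquare: 1.46167/0.0833333 → 17 → r, 0.55298/0.0416667 → 13 → n; chars rn.
Extended square: 0.04500/0.00833333 → 5, 0.01131/0.00416667 → 2; chars 52.

QN51rn52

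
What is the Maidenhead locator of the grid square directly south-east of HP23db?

Longitude subsquare d = 3; +1 → 4 = e.
Latitude subsquare b = 1; −1 → 0 = a.

HP23ea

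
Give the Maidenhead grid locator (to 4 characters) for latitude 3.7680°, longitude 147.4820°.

QJ33

Offset from 180°W / 90°S: lon 327.48°, lat 93.77°.
Field (20°×10°, letters A–R): lon ⌊327.48/20⌋ = 16 → Q; lat ⌊93.77/10⌋ = 9 → J.
Square (2°×1°, digits 0–9): lon ⌊7.48/2⌋ = 3; lat ⌊3.77/1⌋ = 3.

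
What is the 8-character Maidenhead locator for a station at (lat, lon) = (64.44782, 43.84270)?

Offset from 180°W / 90°S: lon 223.84270°, lat 154.44782°.
Field: 223.84270/20 → 11 → L, 154.44782/10 → 15 → P; chars LP.
Square: 3.84270/2 → 1, 4.44782/1 → 4; chars 14.
Subsquare: 1.84270/0.0833333 → 22 → w, 0.44782/0.0416667 → 10 → k; chars wk.
Extended square: 0.00937/0.00833333 → 1, 0.03115/0.00416667 → 7; chars 17.

LP14wk17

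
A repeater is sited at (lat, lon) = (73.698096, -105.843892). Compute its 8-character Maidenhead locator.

Offset from 180°W / 90°S: lon 74.15611°, lat 163.69810°.
Field: 74.15611/20 → 3 → D, 163.69810/10 → 16 → Q; chars DQ.
Square: 14.15611/2 → 7, 3.69810/1 → 3; chars 73.
Subsquare: 0.15611/0.0833333 → 1 → b, 0.69810/0.0416667 → 16 → q; chars bq.
Extended square: 0.07277/0.00833333 → 8, 0.03143/0.00416667 → 7; chars 87.

DQ73bq87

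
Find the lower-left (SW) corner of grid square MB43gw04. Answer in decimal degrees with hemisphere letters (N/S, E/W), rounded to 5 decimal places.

76.06667° S, 68.50000° E

Field M=12, B=1: +12·20° lon, +1·10° lat → SW at lon 60°, lat -80°.
Square 4, 3: +4·2° lon, +3·1° lat → SW at lon 68°, lat -77°.
Subsquare g=6, w=22: +6·0.0833333° lon, +22·0.0416667° lat → SW at lon 68.5°, lat -76.0833°.
Extended square 0, 4: +0·0.00833333° lon, +4·0.00416667° lat → SW at lon 68.5°, lat -76.0667°.
latitude 76.06667° S, longitude 68.50000° E.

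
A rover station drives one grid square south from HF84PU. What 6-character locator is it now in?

HF84pt

Latitude subsquare u = 20; −1 → 19 = t.
The longitude characters are unchanged.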